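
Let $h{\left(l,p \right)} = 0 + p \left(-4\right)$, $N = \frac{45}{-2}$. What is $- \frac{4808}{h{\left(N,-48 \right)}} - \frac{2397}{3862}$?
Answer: $- \frac{1189295}{46344} \approx -25.662$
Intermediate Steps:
$N = - \frac{45}{2}$ ($N = 45 \left(- \frac{1}{2}\right) = - \frac{45}{2} \approx -22.5$)
$h{\left(l,p \right)} = - 4 p$ ($h{\left(l,p \right)} = 0 - 4 p = - 4 p$)
$- \frac{4808}{h{\left(N,-48 \right)}} - \frac{2397}{3862} = - \frac{4808}{\left(-4\right) \left(-48\right)} - \frac{2397}{3862} = - \frac{4808}{192} - \frac{2397}{3862} = \left(-4808\right) \frac{1}{192} - \frac{2397}{3862} = - \frac{601}{24} - \frac{2397}{3862} = - \frac{1189295}{46344}$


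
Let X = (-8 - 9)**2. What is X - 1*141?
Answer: 148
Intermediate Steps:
X = 289 (X = (-17)**2 = 289)
X - 1*141 = 289 - 1*141 = 289 - 141 = 148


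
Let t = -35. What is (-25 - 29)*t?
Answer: 1890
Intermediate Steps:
(-25 - 29)*t = (-25 - 29)*(-35) = -54*(-35) = 1890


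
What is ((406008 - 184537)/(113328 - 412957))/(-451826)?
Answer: 221471/135380172554 ≈ 1.6359e-6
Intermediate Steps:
((406008 - 184537)/(113328 - 412957))/(-451826) = (221471/(-299629))*(-1/451826) = (221471*(-1/299629))*(-1/451826) = -221471/299629*(-1/451826) = 221471/135380172554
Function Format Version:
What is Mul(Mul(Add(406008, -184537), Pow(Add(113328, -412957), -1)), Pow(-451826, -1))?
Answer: Rational(221471, 135380172554) ≈ 1.6359e-6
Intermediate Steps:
Mul(Mul(Add(406008, -184537), Pow(Add(113328, -412957), -1)), Pow(-451826, -1)) = Mul(Mul(221471, Pow(-299629, -1)), Rational(-1, 451826)) = Mul(Mul(221471, Rational(-1, 299629)), Rational(-1, 451826)) = Mul(Rational(-221471, 299629), Rational(-1, 451826)) = Rational(221471, 135380172554)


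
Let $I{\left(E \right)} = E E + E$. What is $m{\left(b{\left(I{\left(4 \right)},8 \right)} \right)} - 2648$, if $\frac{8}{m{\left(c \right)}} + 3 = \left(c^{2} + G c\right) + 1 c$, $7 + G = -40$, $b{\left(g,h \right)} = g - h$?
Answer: $- \frac{1088336}{411} \approx -2648.0$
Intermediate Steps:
$I{\left(E \right)} = E + E^{2}$ ($I{\left(E \right)} = E^{2} + E = E + E^{2}$)
$G = -47$ ($G = -7 - 40 = -47$)
$m{\left(c \right)} = \frac{8}{-3 + c^{2} - 46 c}$ ($m{\left(c \right)} = \frac{8}{-3 + \left(\left(c^{2} - 47 c\right) + 1 c\right)} = \frac{8}{-3 + \left(\left(c^{2} - 47 c\right) + c\right)} = \frac{8}{-3 + \left(c^{2} - 46 c\right)} = \frac{8}{-3 + c^{2} - 46 c}$)
$m{\left(b{\left(I{\left(4 \right)},8 \right)} \right)} - 2648 = \frac{8}{-3 + \left(4 \left(1 + 4\right) - 8\right)^{2} - 46 \left(4 \left(1 + 4\right) - 8\right)} - 2648 = \frac{8}{-3 + \left(4 \cdot 5 - 8\right)^{2} - 46 \left(4 \cdot 5 - 8\right)} - 2648 = \frac{8}{-3 + \left(20 - 8\right)^{2} - 46 \left(20 - 8\right)} - 2648 = \frac{8}{-3 + 12^{2} - 552} - 2648 = \frac{8}{-3 + 144 - 552} - 2648 = \frac{8}{-411} - 2648 = 8 \left(- \frac{1}{411}\right) - 2648 = - \frac{8}{411} - 2648 = - \frac{1088336}{411}$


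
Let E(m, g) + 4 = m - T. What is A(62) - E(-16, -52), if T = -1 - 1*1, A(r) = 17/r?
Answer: 1133/62 ≈ 18.274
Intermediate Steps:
T = -2 (T = -1 - 1 = -2)
E(m, g) = -2 + m (E(m, g) = -4 + (m - 1*(-2)) = -4 + (m + 2) = -4 + (2 + m) = -2 + m)
A(62) - E(-16, -52) = 17/62 - (-2 - 16) = 17*(1/62) - 1*(-18) = 17/62 + 18 = 1133/62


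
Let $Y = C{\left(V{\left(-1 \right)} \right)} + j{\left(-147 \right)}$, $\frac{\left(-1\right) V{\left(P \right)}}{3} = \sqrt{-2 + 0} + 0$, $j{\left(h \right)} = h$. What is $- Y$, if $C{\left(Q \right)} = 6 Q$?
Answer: $147 + 18 i \sqrt{2} \approx 147.0 + 25.456 i$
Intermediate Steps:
$V{\left(P \right)} = - 3 i \sqrt{2}$ ($V{\left(P \right)} = - 3 \left(\sqrt{-2 + 0} + 0\right) = - 3 \left(\sqrt{-2} + 0\right) = - 3 \left(i \sqrt{2} + 0\right) = - 3 i \sqrt{2}$)
$Y = -147 - 18 i \sqrt{2}$ ($Y = 6 \left(- 3 i \sqrt{2}\right) - 147 = - 18 i \sqrt{2} - 147 = -147 - 18 i \sqrt{2} \approx -147.0 - 25.456 i$)
$- Y = - (-147 - 18 i \sqrt{2}) = 147 + 18 i \sqrt{2}$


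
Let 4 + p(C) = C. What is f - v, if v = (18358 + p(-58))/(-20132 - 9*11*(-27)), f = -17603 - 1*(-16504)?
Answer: -19169145/17459 ≈ -1098.0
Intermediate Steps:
p(C) = -4 + C
f = -1099 (f = -17603 + 16504 = -1099)
v = -18296/17459 (v = (18358 + (-4 - 58))/(-20132 - 9*11*(-27)) = (18358 - 62)/(-20132 - 99*(-27)) = 18296/(-20132 + 2673) = 18296/(-17459) = 18296*(-1/17459) = -18296/17459 ≈ -1.0479)
f - v = -1099 - 1*(-18296/17459) = -1099 + 18296/17459 = -19169145/17459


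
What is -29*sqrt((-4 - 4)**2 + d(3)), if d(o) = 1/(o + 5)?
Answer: -87*sqrt(114)/4 ≈ -232.23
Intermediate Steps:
d(o) = 1/(5 + o)
-29*sqrt((-4 - 4)**2 + d(3)) = -29*sqrt((-4 - 4)**2 + 1/(5 + 3)) = -29*sqrt((-8)**2 + 1/8) = -29*sqrt(64 + 1/8) = -87*sqrt(114)/4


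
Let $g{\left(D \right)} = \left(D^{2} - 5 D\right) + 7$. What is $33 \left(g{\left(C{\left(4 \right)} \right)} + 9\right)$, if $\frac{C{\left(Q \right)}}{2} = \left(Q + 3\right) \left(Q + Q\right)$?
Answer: $396000$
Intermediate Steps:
$C{\left(Q \right)} = 4 Q \left(3 + Q\right)$ ($C{\left(Q \right)} = 2 \left(Q + 3\right) \left(Q + Q\right) = 2 \left(3 + Q\right) 2 Q = 2 \cdot 2 Q \left(3 + Q\right) = 4 Q \left(3 + Q\right)$)
$g{\left(D \right)} = 7 + D^{2} - 5 D$
$33 \left(g{\left(C{\left(4 \right)} \right)} + 9\right) = 33 \left(\left(7 + \left(4 \cdot 4 \left(3 + 4\right)\right)^{2} - 5 \cdot 4 \cdot 4 \left(3 + 4\right)\right) + 9\right) = 33 \left(\left(7 + \left(4 \cdot 4 \cdot 7\right)^{2} - 5 \cdot 4 \cdot 4 \cdot 7\right) + 9\right) = 33 \left(\left(7 + 112^{2} - 560\right) + 9\right) = 33 \left(\left(7 + 12544 - 560\right) + 9\right) = 33 \left(11991 + 9\right) = 33 \cdot 12000 = 396000$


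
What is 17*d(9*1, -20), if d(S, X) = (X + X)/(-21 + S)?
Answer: 170/3 ≈ 56.667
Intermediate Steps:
d(S, X) = 2*X/(-21 + S) (d(S, X) = (2*X)/(-21 + S) = 2*X/(-21 + S))
17*d(9*1, -20) = 17*(2*(-20)/(-21 + 9*1)) = 17*(2*(-20)/(-21 + 9)) = 17*(2*(-20)/(-12)) = 17*(2*(-20)*(-1/12)) = 17*(10/3) = 170/3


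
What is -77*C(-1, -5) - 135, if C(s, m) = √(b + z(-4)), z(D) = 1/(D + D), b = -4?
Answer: -135 - 77*I*√66/4 ≈ -135.0 - 156.39*I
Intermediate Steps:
z(D) = 1/(2*D)
C(s, m) = I*√66/4 (C(s, m) = √(-4 + (½)/(-4)) = √(-4 + (½)*(-¼)) = √(-4 - ⅛) = √(-33/8) = I*√66/4)
-77*C(-1, -5) - 135 = -77*I*√66/4 - 135 = -135 - 77*I*√66/4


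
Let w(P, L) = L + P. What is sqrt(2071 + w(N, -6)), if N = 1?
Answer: sqrt(2066) ≈ 45.453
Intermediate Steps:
sqrt(2071 + w(N, -6)) = sqrt(2071 + (-6 + 1)) = sqrt(2071 - 5) = sqrt(2066)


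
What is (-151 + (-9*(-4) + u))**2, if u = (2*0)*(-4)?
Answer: 13225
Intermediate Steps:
u = 0 (u = 0*(-4) = 0)
(-151 + (-9*(-4) + u))**2 = (-151 + (-9*(-4) + 0))**2 = (-151 + (36 + 0))**2 = (-151 + 36)**2 = (-115)**2 = 13225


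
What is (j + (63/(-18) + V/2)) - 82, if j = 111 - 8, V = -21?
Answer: 7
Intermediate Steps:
j = 103
(j + (63/(-18) + V/2)) - 82 = (103 + (63/(-18) - 21/2)) - 82 = (103 + (63*(-1/18) - 21*½)) - 82 = (103 + (-7/2 - 21/2)) - 82 = (103 - 14) - 82 = 89 - 82 = 7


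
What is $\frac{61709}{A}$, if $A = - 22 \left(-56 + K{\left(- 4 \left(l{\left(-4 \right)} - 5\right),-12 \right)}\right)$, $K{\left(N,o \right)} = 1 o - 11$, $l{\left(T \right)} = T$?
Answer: $\frac{61709}{1738} \approx 35.506$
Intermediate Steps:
$K{\left(N,o \right)} = -11 + o$ ($K{\left(N,o \right)} = o - 11 = -11 + o$)
$A = 1738$ ($A = - 22 \left(-56 - 23\right) = \left(-22\right) \left(-79\right) = 1738$)
$\frac{61709}{A} = \frac{61709}{1738}$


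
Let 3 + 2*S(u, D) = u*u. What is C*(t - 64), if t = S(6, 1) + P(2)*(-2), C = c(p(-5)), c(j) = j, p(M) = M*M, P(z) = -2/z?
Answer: -2275/2 ≈ -1137.5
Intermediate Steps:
S(u, D) = -3/2 + u²/2 (S(u, D) = -3/2 + (u*u)/2 = -3/2 + u²/2)
p(M) = M²
C = 25 (C = (-5)² = 25)
t = 37/2 (t = (-3/2 + (½)*6²) - 2/2*(-2) = (-3/2 + (½)*36) - 2*½*(-2) = (-3/2 + 18) - 1*(-2) = 33/2 + 2 = 37/2 ≈ 18.500)
C*(t - 64) = 25*(37/2 - 64) = 25*(-91/2) = -2275/2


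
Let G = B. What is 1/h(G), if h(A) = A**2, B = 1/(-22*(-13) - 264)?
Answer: 484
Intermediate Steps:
B = 1/22 (B = 1/(286 - 264) = 1/22 ≈ 0.045455)
G = 1/22 ≈ 0.045455
1/h(G) = 1/((1/22)**2) = 1/(1/484) = 484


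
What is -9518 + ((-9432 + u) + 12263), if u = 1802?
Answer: -4885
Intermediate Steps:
-9518 + ((-9432 + u) + 12263) = -9518 + ((-9432 + 1802) + 12263) = -9518 + (-7630 + 12263) = -9518 + 4633 = -4885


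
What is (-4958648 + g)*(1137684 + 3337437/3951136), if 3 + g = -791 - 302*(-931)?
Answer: -2628694857957195885/493892 ≈ -5.3224e+12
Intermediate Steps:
g = 280368 (g = -3 + (-791 - 302*(-931)) = -3 + (-791 + 281162) = -3 + 280371 = 280368)
(-4958648 + g)*(1137684 + 3337437/3951136) = (-4958648 + 280368)*(1137684 + 3337437/3951136) = -4678280*(1137684 + 3337437*(1/3951136)) = -4678280*(1137684 + 3337437/3951136) = -4678280*4495147546461/3951136 = -2628694857957195885/493892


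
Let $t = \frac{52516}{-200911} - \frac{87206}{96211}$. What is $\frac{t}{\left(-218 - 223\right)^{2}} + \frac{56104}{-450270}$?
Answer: $- \frac{3905949442613586586}{31346198206628516505} \approx -0.12461$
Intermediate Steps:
$t = - \frac{22573261542}{19329848221}$ ($t = 52516 \left(- \frac{1}{200911}\right) - \frac{87206}{96211} = - \frac{52516}{200911} - \frac{87206}{96211} = - \frac{22573261542}{19329848221} \approx -1.1678$)
$\frac{t}{\left(-218 - 223\right)^{2}} + \frac{56104}{-450270} = - \frac{22573261542}{19329848221 \left(-218 - 223\right)^{2}} + \frac{56104}{-450270} = - \frac{22573261542}{19329848221 \left(-441\right)^{2}} + 56104 \left(- \frac{1}{450270}\right) = - \frac{22573261542}{19329848221 \cdot 194481} - \frac{28052}{225135} = \left(- \frac{22573261542}{19329848221}\right) \frac{1}{194481} - \frac{28052}{225135} = - \frac{7524420514}{1253096070622767} - \frac{28052}{225135} = - \frac{3905949442613586586}{31346198206628516505}$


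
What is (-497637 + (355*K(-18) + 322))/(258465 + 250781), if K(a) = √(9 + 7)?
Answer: -495895/509246 ≈ -0.97378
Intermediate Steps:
K(a) = 4 (K(a) = √16 = 4)
(-497637 + (355*K(-18) + 322))/(258465 + 250781) = (-497637 + (355*4 + 322))/(258465 + 250781) = (-497637 + (1420 + 322))/509246 = (-497637 + 1742)*(1/509246) = -495895*1/509246 = -495895/509246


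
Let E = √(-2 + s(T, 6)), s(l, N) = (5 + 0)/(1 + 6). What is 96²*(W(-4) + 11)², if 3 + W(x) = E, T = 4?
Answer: 4045824/7 + 442368*I*√7/7 ≈ 5.7798e+5 + 1.672e+5*I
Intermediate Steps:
s(l, N) = 5/7
E = 3*I*√7/7 (E = √(-2 + 5/7) = √(-9/7) = 3*I*√7/7 ≈ 1.1339*I)
W(x) = -3 + 3*I*√7/7
96²*(W(-4) + 11)² = 96²*((-3 + 3*I*√7/7) + 11)² = 9216*(8 + 3*I*√7/7)²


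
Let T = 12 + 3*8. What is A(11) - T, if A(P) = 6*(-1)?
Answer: -42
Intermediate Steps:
A(P) = -6
T = 36 (T = 12 + 24 = 36)
A(11) - T = -6 - 1*36 = -6 - 36 = -42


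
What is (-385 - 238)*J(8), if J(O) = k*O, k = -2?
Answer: 9968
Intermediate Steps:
J(O) = -2*O
(-385 - 238)*J(8) = (-385 - 238)*(-2*8) = -623*(-16) = 9968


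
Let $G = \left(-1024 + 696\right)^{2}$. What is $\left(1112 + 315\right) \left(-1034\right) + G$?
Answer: $-1367934$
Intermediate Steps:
$G = 107584$ ($G = \left(-328\right)^{2} = 107584$)
$\left(1112 + 315\right) \left(-1034\right) + G = \left(1112 + 315\right) \left(-1034\right) + 107584 = 1427 \left(-1034\right) + 107584 = -1475518 + 107584 = -1367934$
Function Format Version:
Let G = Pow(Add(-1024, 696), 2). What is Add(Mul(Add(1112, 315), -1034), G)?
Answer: -1367934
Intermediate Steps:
G = 107584 (G = Pow(-328, 2) = 107584)
Add(Mul(Add(1112, 315), -1034), G) = Add(Mul(Add(1112, 315), -1034), 107584) = Add(Mul(1427, -1034), 107584) = Add(-1475518, 107584) = -1367934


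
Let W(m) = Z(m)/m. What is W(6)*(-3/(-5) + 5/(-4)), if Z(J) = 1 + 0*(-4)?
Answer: -13/120 ≈ -0.10833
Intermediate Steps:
Z(J) = 1 (Z(J) = 1 + 0 = 1)
W(m) = 1/m
W(6)*(-3/(-5) + 5/(-4)) = (-3/(-5) + 5/(-4))/6 = (-3*(-1/5) + 5*(-1/4))/6 = (3/5 - 5/4)/6 = (1/6)*(-13/20) = -13/120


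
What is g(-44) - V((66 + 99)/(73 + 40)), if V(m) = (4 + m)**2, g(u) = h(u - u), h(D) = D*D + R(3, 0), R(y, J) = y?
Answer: -342382/12769 ≈ -26.814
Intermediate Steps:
h(D) = 3 + D**2 (h(D) = D*D + 3 = D**2 + 3 = 3 + D**2)
g(u) = 3 (g(u) = 3 + (u - u)**2 = 3 + 0**2 = 3 + 0 = 3)
g(-44) - V((66 + 99)/(73 + 40)) = 3 - (4 + (66 + 99)/(73 + 40))**2 = 3 - (4 + 165/113)**2 = 3 - (617/113)**2 = 3 - 1*380689/12769 = 3 - 380689/12769 = -342382/12769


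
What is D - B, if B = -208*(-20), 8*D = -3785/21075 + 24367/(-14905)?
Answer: -209091584599/50259660 ≈ -4160.2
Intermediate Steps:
D = -11398999/50259660 (D = (-3785/21075 + 24367/(-14905))/8 = (-3785*1/21075 + 24367*(-1/14905))/8 = (-757/4215 - 24367/14905)/8 = (⅛)*(-22797998/12564915) = -11398999/50259660 ≈ -0.22680)
B = 4160
D - B = -11398999/50259660 - 1*4160 = -11398999/50259660 - 4160 = -209091584599/50259660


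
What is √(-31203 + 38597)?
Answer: √7394 ≈ 85.988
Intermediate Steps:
√(-31203 + 38597) = √7394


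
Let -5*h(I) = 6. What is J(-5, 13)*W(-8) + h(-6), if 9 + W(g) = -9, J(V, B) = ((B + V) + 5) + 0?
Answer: -1176/5 ≈ -235.20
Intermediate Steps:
J(V, B) = 5 + B + V (J(V, B) = (5 + B + V) + 0 = 5 + B + V)
W(g) = -18 (W(g) = -9 - 9 = -18)
h(I) = -6/5 (h(I) = -⅕*6 = -6/5)
J(-5, 13)*W(-8) + h(-6) = (5 + 13 - 5)*(-18) - 6/5 = 13*(-18) - 6/5 = -234 - 6/5 = -1176/5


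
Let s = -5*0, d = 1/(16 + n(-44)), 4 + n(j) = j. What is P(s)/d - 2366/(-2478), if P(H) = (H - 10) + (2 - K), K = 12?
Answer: 113449/177 ≈ 640.96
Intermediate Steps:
n(j) = -4 + j
d = -1/32 (d = 1/(16 + (-4 - 44)) = 1/(16 - 48) = 1/(-32) = -1/32 ≈ -0.031250)
s = 0
P(H) = -20 + H (P(H) = (H - 10) + (2 - 1*12) = (-10 + H) + (2 - 12) = (-10 + H) - 10 = -20 + H)
P(s)/d - 2366/(-2478) = (-20 + 0)/(-1/32) - 2366/(-2478) = -20*(-32) - 2366*(-1/2478) = 640 + 169/177 = 113449/177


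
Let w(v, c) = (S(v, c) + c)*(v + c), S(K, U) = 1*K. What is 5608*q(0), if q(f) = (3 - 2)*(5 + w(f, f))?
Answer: 28040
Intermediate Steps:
S(K, U) = K
w(v, c) = (c + v)**2 (w(v, c) = (v + c)*(v + c) = (c + v)*(c + v) = (c + v)**2)
q(f) = 5 + 4*f**2 (q(f) = (3 - 2)*(5 + (f**2 + f**2 + 2*f*f)) = 1*(5 + (f**2 + f**2 + 2*f**2)) = 1*(5 + 4*f**2) = 5 + 4*f**2)
5608*q(0) = 5608*(5 + 4*0**2) = 5608*(5 + 4*0) = 5608*(5 + 0) = 5608*5 = 28040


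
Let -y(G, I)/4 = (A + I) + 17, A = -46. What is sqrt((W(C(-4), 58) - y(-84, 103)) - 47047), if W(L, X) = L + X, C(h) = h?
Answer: 7*I*sqrt(953) ≈ 216.09*I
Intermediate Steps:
y(G, I) = 116 - 4*I (y(G, I) = -4*((-46 + I) + 17) = -4*(-29 + I) = 116 - 4*I)
sqrt((W(C(-4), 58) - y(-84, 103)) - 47047) = sqrt(((-4 + 58) - (116 - 4*103)) - 47047) = sqrt((54 - (116 - 412)) - 47047) = sqrt((54 - 1*(-296)) - 47047) = sqrt((54 + 296) - 47047) = sqrt(350 - 47047) = sqrt(-46697) = 7*I*sqrt(953)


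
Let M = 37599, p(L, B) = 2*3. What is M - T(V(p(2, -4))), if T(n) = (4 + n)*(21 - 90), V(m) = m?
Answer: 38289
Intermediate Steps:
p(L, B) = 6
T(n) = -276 - 69*n (T(n) = (4 + n)*(-69) = -276 - 69*n)
M - T(V(p(2, -4))) = 37599 - (-276 - 69*6) = 37599 - (-276 - 414) = 37599 - 1*(-690) = 37599 + 690 = 38289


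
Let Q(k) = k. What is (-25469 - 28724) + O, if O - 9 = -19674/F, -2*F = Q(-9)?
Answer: -58556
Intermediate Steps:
F = 9/2 (F = -½*(-9) = 9/2 ≈ 4.5000)
O = -4363 (O = 9 - 19674/9/2 = 9 - 19674*2/9 = 9 - 4372 = -4363)
(-25469 - 28724) + O = (-25469 - 28724) - 4363 = -54193 - 4363 = -58556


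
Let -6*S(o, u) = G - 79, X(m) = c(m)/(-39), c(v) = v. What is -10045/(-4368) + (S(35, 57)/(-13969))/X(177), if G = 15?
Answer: 1182771913/514282704 ≈ 2.2998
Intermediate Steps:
X(m) = -m/39 (X(m) = m/(-39) = m*(-1/39) = -m/39)
S(o, u) = 32/3 (S(o, u) = -(15 - 79)/6 = -1/6*(-64) = 32/3)
-10045/(-4368) + (S(35, 57)/(-13969))/X(177) = -10045/(-4368) + ((32/3)/(-13969))/((-1/39*177)) = -10045*(-1/4368) + ((32/3)*(-1/13969))/(-59/13) = 1435/624 - 32/41907*(-13/59) = 1435/624 + 416/2472513 = 1182771913/514282704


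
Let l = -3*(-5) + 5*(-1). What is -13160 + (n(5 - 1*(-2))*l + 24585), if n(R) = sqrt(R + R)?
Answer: 11425 + 10*sqrt(14) ≈ 11462.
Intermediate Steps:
n(R) = sqrt(2)*sqrt(R) (n(R) = sqrt(2*R) = sqrt(2)*sqrt(R))
l = 10 (l = 15 - 5 = 10)
-13160 + (n(5 - 1*(-2))*l + 24585) = -13160 + ((sqrt(2)*sqrt(5 - 1*(-2)))*10 + 24585) = -13160 + ((sqrt(2)*sqrt(5 + 2))*10 + 24585) = -13160 + ((sqrt(2)*sqrt(7))*10 + 24585) = -13160 + (sqrt(14)*10 + 24585) = -13160 + (10*sqrt(14) + 24585) = -13160 + (24585 + 10*sqrt(14)) = 11425 + 10*sqrt(14)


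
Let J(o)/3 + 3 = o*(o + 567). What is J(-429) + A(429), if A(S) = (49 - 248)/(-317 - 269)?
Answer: -104082191/586 ≈ -1.7761e+5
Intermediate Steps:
A(S) = 199/586 (A(S) = -199/(-586) = -199*(-1/586) = 199/586)
J(o) = -9 + 3*o*(567 + o) (J(o) = -9 + 3*(o*(o + 567)) = -9 + 3*(o*(567 + o)) = -9 + 3*o*(567 + o))
J(-429) + A(429) = (-9 + 3*(-429)² + 1701*(-429)) + 199/586 = (-9 + 3*184041 - 729729) + 199/586 = (-9 + 552123 - 729729) + 199/586 = -177615 + 199/586 = -104082191/586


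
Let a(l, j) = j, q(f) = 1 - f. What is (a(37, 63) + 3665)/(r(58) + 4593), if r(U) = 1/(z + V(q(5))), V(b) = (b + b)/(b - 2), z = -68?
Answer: 745600/918597 ≈ 0.81167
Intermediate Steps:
V(b) = 2*b/(-2 + b) (V(b) = (2*b)/(-2 + b) = 2*b/(-2 + b))
r(U) = -3/200 (r(U) = 1/(-68 + 2*(1 - 1*5)/(-2 + (1 - 1*5))) = 1/(-68 + 2*(1 - 5)/(-2 + (1 - 5))) = 1/(-68 + 2*(-4)/(-2 - 4)) = 1/(-68 + 2*(-4)/(-6)) = 1/(-68 + 2*(-4)*(-1/6)) = 1/(-68 + 4/3) = 1/(-200/3) = -3/200)
(a(37, 63) + 3665)/(r(58) + 4593) = (63 + 3665)/(-3/200 + 4593) = 3728/(918597/200) = 3728*(200/918597) = 745600/918597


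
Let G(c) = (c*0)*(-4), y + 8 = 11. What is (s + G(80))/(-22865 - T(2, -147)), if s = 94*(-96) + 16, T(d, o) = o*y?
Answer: 1126/2803 ≈ 0.40171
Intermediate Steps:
y = 3 (y = -8 + 11 = 3)
T(d, o) = 3*o (T(d, o) = o*3 = 3*o)
G(c) = 0 (G(c) = 0*(-4) = 0)
s = -9008 (s = -9024 + 16 = -9008)
(s + G(80))/(-22865 - T(2, -147)) = (-9008 + 0)/(-22865 - 3*(-147)) = -9008/(-22865 - 1*(-441)) = -9008/(-22865 + 441) = -9008/(-22424) = -9008*(-1/22424) = 1126/2803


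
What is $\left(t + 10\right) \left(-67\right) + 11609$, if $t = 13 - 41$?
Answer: $12815$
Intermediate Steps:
$t = -28$
$\left(t + 10\right) \left(-67\right) + 11609 = \left(-28 + 10\right) \left(-67\right) + 11609 = \left(-18\right) \left(-67\right) + 11609 = 1206 + 11609 = 12815$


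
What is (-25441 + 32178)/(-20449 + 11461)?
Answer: -6737/8988 ≈ -0.74955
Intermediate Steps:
(-25441 + 32178)/(-20449 + 11461) = 6737/(-8988) = 6737*(-1/8988) = -6737/8988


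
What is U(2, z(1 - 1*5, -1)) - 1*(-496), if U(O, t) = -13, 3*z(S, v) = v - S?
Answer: 483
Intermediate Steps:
z(S, v) = -S/3 + v/3 (z(S, v) = (v - S)/3 = -S/3 + v/3)
U(2, z(1 - 1*5, -1)) - 1*(-496) = -13 - 1*(-496) = -13 + 496 = 483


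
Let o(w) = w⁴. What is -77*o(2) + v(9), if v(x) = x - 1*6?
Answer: -1229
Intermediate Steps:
v(x) = -6 + x (v(x) = x - 6 = -6 + x)
-77*o(2) + v(9) = -77*2⁴ + (-6 + 9) = -77*16 + 3 = -1232 + 3 = -1229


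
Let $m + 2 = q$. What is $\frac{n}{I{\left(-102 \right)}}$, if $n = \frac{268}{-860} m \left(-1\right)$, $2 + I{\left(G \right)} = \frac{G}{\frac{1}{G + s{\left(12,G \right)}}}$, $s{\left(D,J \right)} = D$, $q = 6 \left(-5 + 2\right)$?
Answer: $- \frac{134}{197327} \approx -0.00067908$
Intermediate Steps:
$q = -18$ ($q = 6 \left(-3\right) = -18$)
$m = -20$ ($m = -2 - 18 = -20$)
$I{\left(G \right)} = -2 + G \left(12 + G\right)$ ($I{\left(G \right)} = -2 + \frac{G}{\frac{1}{G + 12}} = -2 + \frac{G}{\frac{1}{12 + G}} = -2 + G \left(12 + G\right)$)
$n = - \frac{268}{43}$ ($n = \frac{268}{-860} \left(-20\right) \left(-1\right) = 268 \left(- \frac{1}{860}\right) \left(-20\right) \left(-1\right) = \left(- \frac{67}{215}\right) \left(-20\right) \left(-1\right) = \frac{268}{43} \left(-1\right) = - \frac{268}{43} \approx -6.2326$)
$\frac{n}{I{\left(-102 \right)}} = - \frac{268}{43 \left(-2 + \left(-102\right)^{2} + 12 \left(-102\right)\right)} = - \frac{268}{43 \left(-2 + 10404 - 1224\right)} = - \frac{268}{43 \cdot 9178} = \left(- \frac{268}{43}\right) \frac{1}{9178} = - \frac{134}{197327}$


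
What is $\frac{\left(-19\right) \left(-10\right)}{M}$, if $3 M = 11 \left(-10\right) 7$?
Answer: $- \frac{57}{77} \approx -0.74026$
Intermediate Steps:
$M = - \frac{770}{3}$ ($M = \frac{11 \left(-10\right) 7}{3} = \frac{\left(-110\right) 7}{3} = \frac{1}{3} \left(-770\right) = - \frac{770}{3} \approx -256.67$)
$\frac{\left(-19\right) \left(-10\right)}{M} = \frac{\left(-19\right) \left(-10\right)}{- \frac{770}{3}} = 190 \left(- \frac{3}{770}\right) = - \frac{57}{77}$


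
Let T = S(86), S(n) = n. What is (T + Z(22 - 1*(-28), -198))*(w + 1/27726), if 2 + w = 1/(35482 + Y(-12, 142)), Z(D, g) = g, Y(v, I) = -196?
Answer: 18261751760/81528303 ≈ 223.99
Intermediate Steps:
w = -70571/35286 (w = -2 + 1/(35482 - 196) = -2 + 1/35286 = -70571/35286 ≈ -2.0000)
T = 86
(T + Z(22 - 1*(-28), -198))*(w + 1/27726) = (86 - 198)*(-70571/35286 + 1/27726) = -112*(-70571/35286 + 1/27726) = -112*(-163051355/81528303) = 18261751760/81528303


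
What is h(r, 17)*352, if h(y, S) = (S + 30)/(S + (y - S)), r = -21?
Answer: -16544/21 ≈ -787.81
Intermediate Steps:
h(y, S) = (30 + S)/y
h(r, 17)*352 = ((30 + 17)/(-21))*352 = -1/21*47*352 = -47/21*352 = -16544/21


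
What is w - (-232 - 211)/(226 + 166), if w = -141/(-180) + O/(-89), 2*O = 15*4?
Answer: 824939/523320 ≈ 1.5764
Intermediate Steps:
O = 30 (O = (15*4)/2 = (½)*60 = 30)
w = 2383/5340 (w = -141/(-180) + 30/(-89) = -141*(-1/180) + 30*(-1/89) = 47/60 - 30/89 = 2383/5340 ≈ 0.44625)
w - (-232 - 211)/(226 + 166) = 2383/5340 - (-232 - 211)/(226 + 166) = 2383/5340 - (-443)/392 = 2383/5340 - 1*(-443/392) = 2383/5340 + 443/392 = 824939/523320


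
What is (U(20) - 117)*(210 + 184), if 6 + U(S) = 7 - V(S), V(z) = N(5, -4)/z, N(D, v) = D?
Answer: -91605/2 ≈ -45803.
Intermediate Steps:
V(z) = 5/z
U(S) = 1 - 5/S (U(S) = -6 + (7 - 5/S) = 1 - 5/S)
(U(20) - 117)*(210 + 184) = ((-5 + 20)/20 - 117)*(210 + 184) = ((1/20)*15 - 117)*394 = (¾ - 117)*394 = -465/4*394 = -91605/2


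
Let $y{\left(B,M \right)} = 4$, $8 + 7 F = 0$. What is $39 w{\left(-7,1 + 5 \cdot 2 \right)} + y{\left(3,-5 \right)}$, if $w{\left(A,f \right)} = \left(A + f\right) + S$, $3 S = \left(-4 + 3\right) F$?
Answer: $\frac{1224}{7} \approx 174.86$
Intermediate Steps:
$F = - \frac{8}{7}$ ($F = - \frac{8}{7} + \frac{1}{7} \cdot 0 = - \frac{8}{7} + 0 = - \frac{8}{7} \approx -1.1429$)
$S = \frac{8}{21}$ ($S = \frac{\left(-4 + 3\right) \left(- \frac{8}{7}\right)}{3} = \frac{\left(-1\right) \left(- \frac{8}{7}\right)}{3} = \frac{1}{3} \cdot \frac{8}{7} = \frac{8}{21} \approx 0.38095$)
$w{\left(A,f \right)} = \frac{8}{21} + A + f$ ($w{\left(A,f \right)} = \left(A + f\right) + \frac{8}{21} = \frac{8}{21} + A + f$)
$39 w{\left(-7,1 + 5 \cdot 2 \right)} + y{\left(3,-5 \right)} = 39 \left(\frac{8}{21} - 7 + \left(1 + 5 \cdot 2\right)\right) + 4 = 39 \left(\frac{8}{21} - 7 + \left(1 + 10\right)\right) + 4 = 39 \left(\frac{8}{21} - 7 + 11\right) + 4 = 39 \cdot \frac{92}{21} + 4 = \frac{1196}{7} + 4 = \frac{1224}{7}$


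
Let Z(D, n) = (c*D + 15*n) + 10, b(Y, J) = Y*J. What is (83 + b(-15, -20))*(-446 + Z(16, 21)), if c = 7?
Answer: -3447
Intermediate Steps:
b(Y, J) = J*Y
Z(D, n) = 10 + 7*D + 15*n (Z(D, n) = (7*D + 15*n) + 10 = 10 + 7*D + 15*n)
(83 + b(-15, -20))*(-446 + Z(16, 21)) = (83 - 20*(-15))*(-446 + (10 + 7*16 + 15*21)) = (83 + 300)*(-446 + (10 + 112 + 315)) = 383*(-446 + 437) = 383*(-9) = -3447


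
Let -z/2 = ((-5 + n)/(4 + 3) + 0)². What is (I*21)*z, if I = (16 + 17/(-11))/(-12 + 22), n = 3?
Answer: -1908/385 ≈ -4.9558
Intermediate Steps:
z = -8/49 (z = -2*((-5 + 3)/(4 + 3) + 0)² = -2*(-2/7 + 0)² = -2*(-2/7)² = -2*4/49 = -8/49 ≈ -0.16327)
I = 159/110 (I = (16 + 17*(-1/11))/10 = (16 - 17/11)*(⅒) = (159/11)*(⅒) = 159/110 ≈ 1.4455)
(I*21)*z = ((159/110)*21)*(-8/49) = (3339/110)*(-8/49) = -1908/385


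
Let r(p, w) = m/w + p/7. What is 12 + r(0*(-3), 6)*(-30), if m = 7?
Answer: -23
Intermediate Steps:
r(p, w) = 7/w + p/7
12 + r(0*(-3), 6)*(-30) = 12 + (7/6 + (0*(-3))/7)*(-30) = 12 + (7*(⅙) + (⅐)*0)*(-30) = 12 + (7/6 + 0)*(-30) = 12 + (7/6)*(-30) = 12 - 35 = -23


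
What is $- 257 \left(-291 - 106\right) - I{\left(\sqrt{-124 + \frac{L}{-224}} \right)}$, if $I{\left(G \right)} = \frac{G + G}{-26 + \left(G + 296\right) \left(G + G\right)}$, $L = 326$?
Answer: $\frac{14092532495274837}{138122817641} + \frac{62028 i \sqrt{98357}}{138122817641} \approx 1.0203 \cdot 10^{5} + 0.00014084 i$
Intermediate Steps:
$I{\left(G \right)} = \frac{2 G}{-26 + 2 G \left(296 + G\right)}$ ($I{\left(G \right)} = \frac{2 G}{-26 + \left(296 + G\right) 2 G} = \frac{2 G}{-26 + 2 G \left(296 + G\right)}$)
$- 257 \left(-291 - 106\right) - I{\left(\sqrt{-124 + \frac{L}{-224}} \right)} = - 257 \left(-291 - 106\right) - \frac{\sqrt{-124 + \frac{326}{-224}}}{-13 + \left(\sqrt{-124 + \frac{326}{-224}}\right)^{2} + 296 \sqrt{-124 + \frac{326}{-224}}} = \left(-257\right) \left(-397\right) - \frac{\sqrt{-124 + 326 \left(- \frac{1}{224}\right)}}{-13 + \left(\sqrt{-124 + 326 \left(- \frac{1}{224}\right)}\right)^{2} + 296 \sqrt{-124 + 326 \left(- \frac{1}{224}\right)}} = 102029 - \frac{\sqrt{-124 - \frac{163}{112}}}{-13 + \left(\sqrt{-124 - \frac{163}{112}}\right)^{2} + 296 \sqrt{-124 - \frac{163}{112}}} = 102029 - \frac{\sqrt{- \frac{14051}{112}}}{-13 + \left(\sqrt{- \frac{14051}{112}}\right)^{2} + 296 \sqrt{- \frac{14051}{112}}} = 102029 - \frac{\frac{1}{28} i \sqrt{98357}}{-13 + \left(\frac{i \sqrt{98357}}{28}\right)^{2} + 296 \frac{i \sqrt{98357}}{28}} = 102029 - \frac{\frac{1}{28} i \sqrt{98357}}{-13 - \frac{14051}{112} + \frac{74 i \sqrt{98357}}{7}} = 102029 - \frac{\frac{1}{28} i \sqrt{98357}}{- \frac{15507}{112} + \frac{74 i \sqrt{98357}}{7}} = 102029 - \frac{i \sqrt{98357}}{28 \left(- \frac{15507}{112} + \frac{74 i \sqrt{98357}}{7}\right)}$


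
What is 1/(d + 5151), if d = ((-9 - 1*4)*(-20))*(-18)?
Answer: 1/471 ≈ 0.0021231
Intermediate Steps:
d = -4680 (d = ((-9 - 4)*(-20))*(-18) = -13*(-20)*(-18) = 260*(-18) = -4680)
1/(d + 5151) = 1/(-4680 + 5151) = 1/471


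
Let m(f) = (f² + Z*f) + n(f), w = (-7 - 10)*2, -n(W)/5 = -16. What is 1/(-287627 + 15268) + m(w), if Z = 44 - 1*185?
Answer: 1642324769/272359 ≈ 6030.0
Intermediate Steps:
n(W) = 80 (n(W) = -5*(-16) = 80)
Z = -141 (Z = 44 - 185 = -141)
w = -34 (w = -17*2 = -34)
m(f) = 80 + f² - 141*f (m(f) = (f² - 141*f) + 80 = 80 + f² - 141*f)
1/(-287627 + 15268) + m(w) = 1/(-287627 + 15268) + (80 + (-34)² - 141*(-34)) = 1/(-272359) + (80 + 1156 + 4794) = -1/272359 + 6030 = 1642324769/272359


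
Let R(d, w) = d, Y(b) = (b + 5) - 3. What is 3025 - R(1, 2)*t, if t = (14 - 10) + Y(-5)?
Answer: 3024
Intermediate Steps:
Y(b) = 2 + b (Y(b) = (5 + b) - 3 = 2 + b)
t = 1 (t = (14 - 10) + (2 - 5) = 4 - 3 = 1)
3025 - R(1, 2)*t = 3025 - 1 = 3024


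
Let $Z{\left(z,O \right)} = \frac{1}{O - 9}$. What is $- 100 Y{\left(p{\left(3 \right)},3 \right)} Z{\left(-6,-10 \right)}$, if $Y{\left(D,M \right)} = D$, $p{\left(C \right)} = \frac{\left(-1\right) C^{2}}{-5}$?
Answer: $\frac{180}{19} \approx 9.4737$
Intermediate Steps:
$Z{\left(z,O \right)} = \frac{1}{-9 + O}$
$p{\left(C \right)} = \frac{C^{2}}{5}$ ($p{\left(C \right)} = - C^{2} \left(- \frac{1}{5}\right) = \frac{C^{2}}{5}$)
$- 100 Y{\left(p{\left(3 \right)},3 \right)} Z{\left(-6,-10 \right)} = \frac{\left(-100\right) \frac{3^{2}}{5}}{-9 - 10} = \frac{\left(-100\right) \frac{1}{5} \cdot 9}{-19} = \left(-100\right) \frac{9}{5} \left(- \frac{1}{19}\right) = \left(-180\right) \left(- \frac{1}{19}\right) = \frac{180}{19}$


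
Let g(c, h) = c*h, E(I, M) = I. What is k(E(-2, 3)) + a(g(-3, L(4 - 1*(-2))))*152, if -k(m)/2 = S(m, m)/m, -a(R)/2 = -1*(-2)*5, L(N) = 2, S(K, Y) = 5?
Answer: -3035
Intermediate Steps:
a(R) = -20 (a(R) = -2*(-1*(-2))*5 = -4*5 = -2*10 = -20)
k(m) = -10/m
k(E(-2, 3)) + a(g(-3, L(4 - 1*(-2))))*152 = -10/(-2) - 20*152 = -10*(-½) - 3040 = 5 - 3040 = -3035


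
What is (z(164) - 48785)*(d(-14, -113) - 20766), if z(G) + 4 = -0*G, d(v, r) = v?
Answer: 1013835420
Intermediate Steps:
z(G) = -4 (z(G) = -4 - 0*G = -4 - 1*0 = -4 + 0 = -4)
(z(164) - 48785)*(d(-14, -113) - 20766) = (-4 - 48785)*(-14 - 20766) = -48789*(-20780) = 1013835420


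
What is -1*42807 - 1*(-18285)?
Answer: -24522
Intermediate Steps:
-1*42807 - 1*(-18285) = -42807 + 18285 = -24522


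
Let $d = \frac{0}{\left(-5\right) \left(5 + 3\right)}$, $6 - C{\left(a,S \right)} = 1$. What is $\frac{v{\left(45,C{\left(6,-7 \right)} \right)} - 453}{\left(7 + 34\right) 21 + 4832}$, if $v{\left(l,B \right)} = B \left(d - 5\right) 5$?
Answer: $- \frac{578}{5693} \approx -0.10153$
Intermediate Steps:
$C{\left(a,S \right)} = 5$ ($C{\left(a,S \right)} = 6 - 1 = 5$)
$d = 0$ ($d = \frac{0}{\left(-5\right) 8} = \frac{0}{-40} = 0 \left(- \frac{1}{40}\right) = 0$)
$v{\left(l,B \right)} = - 25 B$ ($v{\left(l,B \right)} = B \left(0 - 5\right) 5 = B \left(\left(-5\right) 5\right) = B \left(-25\right) = - 25 B$)
$\frac{v{\left(45,C{\left(6,-7 \right)} \right)} - 453}{\left(7 + 34\right) 21 + 4832} = \frac{\left(-25\right) 5 - 453}{\left(7 + 34\right) 21 + 4832} = \frac{-125 - 453}{41 \cdot 21 + 4832} = - \frac{578}{861 + 4832} = - \frac{578}{5693}$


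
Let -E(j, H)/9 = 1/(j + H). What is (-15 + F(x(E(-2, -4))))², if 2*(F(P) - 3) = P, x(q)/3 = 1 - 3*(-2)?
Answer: 9/4 ≈ 2.2500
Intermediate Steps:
E(j, H) = -9/(H + j) (E(j, H) = -9/(j + H) = -9/(H + j))
x(q) = 21 (x(q) = 3*(1 - 3*(-2)) = 3*(1 + 6) = 3*7 = 21)
F(P) = 3 + P/2
(-15 + F(x(E(-2, -4))))² = (-15 + (3 + (½)*21))² = (-15 + (3 + 21/2))² = (-15 + 27/2)² = (-3/2)² = 9/4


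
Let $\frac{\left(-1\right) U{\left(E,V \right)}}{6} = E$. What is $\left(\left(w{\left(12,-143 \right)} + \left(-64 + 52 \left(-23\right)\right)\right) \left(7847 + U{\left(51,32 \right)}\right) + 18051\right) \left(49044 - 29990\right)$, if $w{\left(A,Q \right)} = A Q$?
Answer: $-427266229110$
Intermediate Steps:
$U{\left(E,V \right)} = - 6 E$
$\left(\left(w{\left(12,-143 \right)} + \left(-64 + 52 \left(-23\right)\right)\right) \left(7847 + U{\left(51,32 \right)}\right) + 18051\right) \left(49044 - 29990\right) = \left(\left(12 \left(-143\right) + \left(-64 + 52 \left(-23\right)\right)\right) \left(7847 - 306\right) + 18051\right) \left(49044 - 29990\right) = \left(\left(-1716 - 1260\right) \left(7847 - 306\right) + 18051\right) 19054 = \left(\left(-1716 - 1260\right) 7541 + 18051\right) 19054 = \left(\left(-2976\right) 7541 + 18051\right) 19054 = \left(-22442016 + 18051\right) 19054 = \left(-22423965\right) 19054 = -427266229110$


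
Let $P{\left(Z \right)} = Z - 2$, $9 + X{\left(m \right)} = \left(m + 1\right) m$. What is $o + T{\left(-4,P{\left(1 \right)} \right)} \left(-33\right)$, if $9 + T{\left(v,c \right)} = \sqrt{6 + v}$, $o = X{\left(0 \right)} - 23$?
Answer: $265 - 33 \sqrt{2} \approx 218.33$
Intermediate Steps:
$X{\left(m \right)} = -9 + m \left(1 + m\right)$ ($X{\left(m \right)} = -9 + \left(m + 1\right) m = -9 + \left(1 + m\right) m = -9 + m \left(1 + m\right)$)
$P{\left(Z \right)} = -2 + Z$ ($P{\left(Z \right)} = Z - 2 = -2 + Z$)
$o = -32$ ($o = \left(-9 + 0 + 0^{2}\right) - 23 = \left(-9 + 0 + 0\right) - 23 = -9 - 23 = -32$)
$T{\left(v,c \right)} = -9 + \sqrt{6 + v}$
$o + T{\left(-4,P{\left(1 \right)} \right)} \left(-33\right) = -32 + \left(-9 + \sqrt{6 - 4}\right) \left(-33\right) = -32 + \left(-9 + \sqrt{2}\right) \left(-33\right) = -32 + \left(297 - 33 \sqrt{2}\right) = 265 - 33 \sqrt{2}$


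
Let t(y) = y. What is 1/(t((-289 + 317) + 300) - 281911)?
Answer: -1/281583 ≈ -3.5514e-6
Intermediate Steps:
1/(t((-289 + 317) + 300) - 281911) = 1/(((-289 + 317) + 300) - 281911) = 1/((28 + 300) - 281911) = 1/(328 - 281911) = 1/(-281583) = -1/281583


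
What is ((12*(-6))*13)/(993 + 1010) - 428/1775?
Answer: -2518684/3555325 ≈ -0.70843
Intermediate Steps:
((12*(-6))*13)/(993 + 1010) - 428/1775 = -72*13/2003 - 428*1/1775 = -936*1/2003 - 428/1775 = -936/2003 - 428/1775 = -2518684/3555325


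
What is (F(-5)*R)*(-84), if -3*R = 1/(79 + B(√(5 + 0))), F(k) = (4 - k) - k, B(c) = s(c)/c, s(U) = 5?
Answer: 7742/1559 - 98*√5/1559 ≈ 4.8254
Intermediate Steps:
B(c) = 5/c
F(k) = 4 - 2*k
R = -1/(3*(79 + √5)) (R = -1/(3*(79 + 5/(√(5 + 0)))) = -1/(3*(79 + 5/(√5))) = -1/(3*(79 + 5*(√5/5))) = -1/(3*(79 + √5)) ≈ -0.0041033)
(F(-5)*R)*(-84) = ((4 - 2*(-5))*(-79/18708 + √5/18708))*(-84) = ((4 + 10)*(-79/18708 + √5/18708))*(-84) = (14*(-79/18708 + √5/18708))*(-84) = (-553/9354 + 7*√5/9354)*(-84) = 7742/1559 - 98*√5/1559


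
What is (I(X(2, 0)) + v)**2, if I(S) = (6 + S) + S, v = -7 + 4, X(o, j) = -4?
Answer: 25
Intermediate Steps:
v = -3
I(S) = 6 + 2*S
(I(X(2, 0)) + v)**2 = ((6 + 2*(-4)) - 3)**2 = ((6 - 8) - 3)**2 = (-2 - 3)**2 = (-5)**2 = 25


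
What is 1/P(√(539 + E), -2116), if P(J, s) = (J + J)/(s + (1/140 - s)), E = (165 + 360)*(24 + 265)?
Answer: √38066/21316960 ≈ 9.1526e-6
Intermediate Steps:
E = 151725 (E = 525*289 = 151725)
P(J, s) = 280*J (P(J, s) = (2*J)/(s + (1/140 - s)) = (2*J)/(1/140) = (2*J)*140 = 280*J)
1/P(√(539 + E), -2116) = 1/(280*√(539 + 151725)) = 1/(280*√152264) = 1/(280*(2*√38066)) = 1/(560*√38066) = √38066/21316960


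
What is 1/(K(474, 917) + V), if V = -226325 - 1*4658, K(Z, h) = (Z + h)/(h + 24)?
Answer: -941/217353612 ≈ -4.3293e-6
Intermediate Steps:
K(Z, h) = (Z + h)/(24 + h)
V = -230983 (V = -226325 - 4658 = -230983)
1/(K(474, 917) + V) = 1/((474 + 917)/(24 + 917) - 230983) = 1/(1391/941 - 230983) = 1/(-217353612/941) = -941/217353612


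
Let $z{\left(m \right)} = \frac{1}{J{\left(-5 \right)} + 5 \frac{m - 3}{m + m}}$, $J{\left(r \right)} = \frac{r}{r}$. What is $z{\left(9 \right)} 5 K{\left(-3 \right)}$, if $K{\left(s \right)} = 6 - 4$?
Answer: $\frac{15}{4} \approx 3.75$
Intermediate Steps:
$J{\left(r \right)} = 1$
$K{\left(s \right)} = 2$
$z{\left(m \right)} = \frac{1}{1 + \frac{5 \left(-3 + m\right)}{2 m}}$ ($z{\left(m \right)} = \frac{1}{1 + 5 \frac{m - 3}{m + m}} = \frac{1}{1 + 5 \frac{-3 + m}{2 m}} = \frac{1}{1 + \frac{5 \left(-3 + m\right)}{2 m}}$)
$z{\left(9 \right)} 5 K{\left(-3 \right)} = 2 \cdot 9 \frac{1}{-15 + 7 \cdot 9} \cdot 5 \cdot 2 = 2 \cdot 9 \frac{1}{-15 + 63} \cdot 5 \cdot 2 = 2 \cdot 9 \cdot \frac{1}{48} \cdot 5 \cdot 2 = \frac{3}{8} \cdot 5 \cdot 2 = \frac{15}{8} \cdot 2 = \frac{15}{4}$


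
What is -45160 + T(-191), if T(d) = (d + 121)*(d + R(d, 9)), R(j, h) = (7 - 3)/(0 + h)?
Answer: -286390/9 ≈ -31821.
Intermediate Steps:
R(j, h) = 4/h
T(d) = (121 + d)*(4/9 + d) (T(d) = (d + 121)*(d + 4/9) = (121 + d)*(d + 4*(⅑)) = (121 + d)*(d + 4/9) = (121 + d)*(4/9 + d))
-45160 + T(-191) = -45160 + (484/9 + (-191)² + (1093/9)*(-191)) = -45160 + (484/9 + 36481 - 208763/9) = -45160 + 120050/9 = -286390/9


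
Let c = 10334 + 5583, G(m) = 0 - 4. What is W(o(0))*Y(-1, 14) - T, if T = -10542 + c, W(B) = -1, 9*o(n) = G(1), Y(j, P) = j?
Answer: -5374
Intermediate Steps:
G(m) = -4
o(n) = -4/9 (o(n) = (⅑)*(-4) = -4/9)
c = 15917
T = 5375 (T = -10542 + 15917 = 5375)
W(o(0))*Y(-1, 14) - T = -1*(-1) - 1*5375 = 1 - 5375 = -5374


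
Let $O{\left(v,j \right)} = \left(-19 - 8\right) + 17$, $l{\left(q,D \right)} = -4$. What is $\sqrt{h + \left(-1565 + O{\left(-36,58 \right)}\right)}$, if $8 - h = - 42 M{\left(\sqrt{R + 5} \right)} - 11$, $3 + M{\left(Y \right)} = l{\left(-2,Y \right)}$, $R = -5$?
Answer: $5 i \sqrt{74} \approx 43.012 i$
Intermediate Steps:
$O{\left(v,j \right)} = -10$ ($O{\left(v,j \right)} = -27 + 17 = -10$)
$M{\left(Y \right)} = -7$ ($M{\left(Y \right)} = -3 - 4 = -7$)
$h = -275$ ($h = 8 - \left(\left(-42\right) \left(-7\right) - 11\right) = 8 - \left(294 - 11\right) = 8 - 283 = -275$)
$\sqrt{h + \left(-1565 + O{\left(-36,58 \right)}\right)} = \sqrt{-275 - 1575} = \sqrt{-1850} = 5 i \sqrt{74}$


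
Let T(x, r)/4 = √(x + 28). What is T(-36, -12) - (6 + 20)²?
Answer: -676 + 8*I*√2 ≈ -676.0 + 11.314*I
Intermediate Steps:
T(x, r) = 4*√(28 + x) (T(x, r) = 4*√(x + 28) = 4*√(28 + x))
T(-36, -12) - (6 + 20)² = 4*√(28 - 36) - (6 + 20)² = 4*√(-8) - 1*26² = 4*(2*I*√2) - 1*676 = 8*I*√2 - 676 = -676 + 8*I*√2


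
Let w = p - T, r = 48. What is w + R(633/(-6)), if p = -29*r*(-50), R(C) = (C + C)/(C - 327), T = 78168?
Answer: -7410898/865 ≈ -8567.5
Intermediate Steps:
R(C) = 2*C/(-327 + C) (R(C) = (2*C)/(-327 + C) = 2*C/(-327 + C))
p = 69600 (p = -29*48*(-50) = -1392*(-50) = 69600)
w = -8568 (w = 69600 - 1*78168 = 69600 - 78168 = -8568)
w + R(633/(-6)) = -8568 + 2*(633/(-6))/(-327 + 633/(-6)) = -8568 + 2*(633*(-⅙))/(-327 + 633*(-⅙)) = -8568 + 2*(-211/2)/(-327 - 211/2) = -8568 + 2*(-211/2)/(-865/2) = -8568 + 2*(-211/2)*(-2/865) = -8568 + 422/865 = -7410898/865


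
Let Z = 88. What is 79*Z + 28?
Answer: 6980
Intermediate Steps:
79*Z + 28 = 79*88 + 28 = 6952 + 28 = 6980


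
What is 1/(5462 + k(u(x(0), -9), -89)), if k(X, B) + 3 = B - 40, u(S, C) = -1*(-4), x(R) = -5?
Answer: 1/5330 ≈ 0.00018762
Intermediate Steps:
u(S, C) = 4
k(X, B) = -43 + B (k(X, B) = -3 + (B - 40) = -3 + (-40 + B) = -43 + B)
1/(5462 + k(u(x(0), -9), -89)) = 1/(5462 + (-43 - 89)) = 1/(5462 - 132) = 1/5330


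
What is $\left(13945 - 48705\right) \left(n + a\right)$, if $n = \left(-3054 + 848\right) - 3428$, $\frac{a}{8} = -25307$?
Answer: $7233208400$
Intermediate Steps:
$a = -202456$ ($a = 8 \left(-25307\right) = -202456$)
$n = -5634$ ($n = -2206 - 3428 = -5634$)
$\left(13945 - 48705\right) \left(n + a\right) = \left(13945 - 48705\right) \left(-5634 - 202456\right) = \left(-34760\right) \left(-208090\right) = 7233208400$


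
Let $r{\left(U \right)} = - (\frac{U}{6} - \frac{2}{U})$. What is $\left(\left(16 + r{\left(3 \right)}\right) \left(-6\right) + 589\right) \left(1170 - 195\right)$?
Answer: $479700$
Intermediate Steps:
$r{\left(U \right)} = \frac{2}{U} - \frac{U}{6}$ ($r{\left(U \right)} = - (U \frac{1}{6} - \frac{2}{U}) = - (\frac{U}{6} - \frac{2}{U}) = - (- \frac{2}{U} + \frac{U}{6}) = \frac{2}{U} - \frac{U}{6}$)
$\left(\left(16 + r{\left(3 \right)}\right) \left(-6\right) + 589\right) \left(1170 - 195\right) = \left(\left(16 + \left(\frac{2}{3} - \frac{1}{2}\right)\right) \left(-6\right) + 589\right) \left(1170 - 195\right) = \left(\left(16 + \left(2 \cdot \frac{1}{3} - \frac{1}{2}\right)\right) \left(-6\right) + 589\right) 975 = \left(\left(16 + \left(\frac{2}{3} - \frac{1}{2}\right)\right) \left(-6\right) + 589\right) 975 = \left(\left(16 + \frac{1}{6}\right) \left(-6\right) + 589\right) 975 = \left(\frac{97}{6} \left(-6\right) + 589\right) 975 = \left(-97 + 589\right) 975 = 492 \cdot 975 = 479700$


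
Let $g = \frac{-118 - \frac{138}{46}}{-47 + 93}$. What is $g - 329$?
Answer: $- \frac{15255}{46} \approx -331.63$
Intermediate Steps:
$g = - \frac{121}{46}$ ($g = \frac{-118 - 3}{46} = \left(-118 - 3\right) \frac{1}{46} = \left(-121\right) \frac{1}{46} = - \frac{121}{46} \approx -2.6304$)
$g - 329 = - \frac{121}{46} - 329 = - \frac{15255}{46}$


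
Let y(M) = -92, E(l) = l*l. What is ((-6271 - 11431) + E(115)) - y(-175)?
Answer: -4385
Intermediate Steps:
E(l) = l**2
((-6271 - 11431) + E(115)) - y(-175) = ((-6271 - 11431) + 115**2) - 1*(-92) = (-17702 + 13225) + 92 = -4477 + 92 = -4385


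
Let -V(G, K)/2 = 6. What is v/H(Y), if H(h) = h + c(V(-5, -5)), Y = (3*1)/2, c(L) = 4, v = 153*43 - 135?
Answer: 12888/11 ≈ 1171.6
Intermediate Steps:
v = 6444 (v = 6579 - 135 = 6444)
V(G, K) = -12 (V(G, K) = -2*6 = -12)
Y = 3/2 (Y = 3*(½) = 3/2 ≈ 1.5000)
H(h) = 4 + h (H(h) = h + 4 = 4 + h)
v/H(Y) = 6444/(4 + 3/2) = 6444/(11/2) = 6444*(2/11) = 12888/11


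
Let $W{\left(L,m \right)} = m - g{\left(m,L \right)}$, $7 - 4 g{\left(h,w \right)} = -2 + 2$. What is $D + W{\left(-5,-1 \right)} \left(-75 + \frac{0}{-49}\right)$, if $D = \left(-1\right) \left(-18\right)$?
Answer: $\frac{897}{4} \approx 224.25$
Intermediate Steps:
$g{\left(h,w \right)} = \frac{7}{4}$ ($g{\left(h,w \right)} = \frac{7}{4} - \frac{-2 + 2}{4} = \frac{7}{4} - 0 = \frac{7}{4} + 0 = \frac{7}{4}$)
$D = 18$
$W{\left(L,m \right)} = - \frac{7}{4} + m$ ($W{\left(L,m \right)} = m - \frac{7}{4} = - \frac{7}{4} + m$)
$D + W{\left(-5,-1 \right)} \left(-75 + \frac{0}{-49}\right) = 18 + \left(- \frac{7}{4} - 1\right) \left(-75 + \frac{0}{-49}\right) = 18 - \frac{11 \left(-75 + 0 \left(- \frac{1}{49}\right)\right)}{4} = 18 - \frac{11 \left(-75 + 0\right)}{4} = 18 - - \frac{825}{4} = 18 + \frac{825}{4} = \frac{897}{4}$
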